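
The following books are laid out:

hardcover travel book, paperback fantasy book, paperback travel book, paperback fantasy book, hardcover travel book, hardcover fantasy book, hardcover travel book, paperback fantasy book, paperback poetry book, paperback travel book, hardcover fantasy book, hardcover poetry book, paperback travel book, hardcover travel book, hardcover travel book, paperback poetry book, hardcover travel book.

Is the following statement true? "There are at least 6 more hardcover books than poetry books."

|hardcover books| = 9.
|poetry books| = 3.
The claim requires 9 − 3 = 6 ≥ 6, which holds.

True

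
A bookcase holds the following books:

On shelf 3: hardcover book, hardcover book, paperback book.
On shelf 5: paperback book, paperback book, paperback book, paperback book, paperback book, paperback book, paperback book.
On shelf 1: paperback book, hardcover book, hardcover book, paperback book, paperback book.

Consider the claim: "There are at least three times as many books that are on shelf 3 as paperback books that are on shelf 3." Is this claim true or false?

True

books on shelf 3: 3.
paperback books on shelf 3: 1.
The claim requires 3 ≥ 3 × 1 = 3, which holds.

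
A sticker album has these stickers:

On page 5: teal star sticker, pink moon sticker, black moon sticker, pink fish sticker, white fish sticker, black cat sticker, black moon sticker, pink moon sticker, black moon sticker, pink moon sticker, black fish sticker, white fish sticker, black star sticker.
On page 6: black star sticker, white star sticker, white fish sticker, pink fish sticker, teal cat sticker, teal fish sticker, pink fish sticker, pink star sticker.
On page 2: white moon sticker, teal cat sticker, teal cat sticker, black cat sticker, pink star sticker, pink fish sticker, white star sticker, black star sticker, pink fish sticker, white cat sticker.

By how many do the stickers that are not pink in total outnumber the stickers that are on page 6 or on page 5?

0

stickers that are not pink: 21.
stickers on page 6 or on page 5: 21.
21 − 21 = 0.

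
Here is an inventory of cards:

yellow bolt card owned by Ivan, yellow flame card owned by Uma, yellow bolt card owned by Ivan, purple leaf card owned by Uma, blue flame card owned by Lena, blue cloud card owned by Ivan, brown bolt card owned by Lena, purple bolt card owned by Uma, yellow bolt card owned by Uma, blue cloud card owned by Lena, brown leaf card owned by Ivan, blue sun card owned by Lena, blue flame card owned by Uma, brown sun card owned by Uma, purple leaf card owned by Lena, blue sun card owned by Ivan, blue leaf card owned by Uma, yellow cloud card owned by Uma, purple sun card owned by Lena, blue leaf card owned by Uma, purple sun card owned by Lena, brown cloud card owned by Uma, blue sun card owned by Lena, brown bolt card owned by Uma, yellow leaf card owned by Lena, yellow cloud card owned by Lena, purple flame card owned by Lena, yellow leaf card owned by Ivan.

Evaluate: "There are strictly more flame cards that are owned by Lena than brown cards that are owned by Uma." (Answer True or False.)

Count of flame cards owned by Lena: 2.
Count of brown cards owned by Uma: 3.
The claim requires 2 > 3, which does not hold.

False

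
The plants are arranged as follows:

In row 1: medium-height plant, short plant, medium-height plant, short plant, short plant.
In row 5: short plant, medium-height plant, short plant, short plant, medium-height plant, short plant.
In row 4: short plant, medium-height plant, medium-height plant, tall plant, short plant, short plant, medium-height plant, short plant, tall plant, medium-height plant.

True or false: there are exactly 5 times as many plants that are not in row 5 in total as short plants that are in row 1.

True

|plants that are not in row 5| = 15.
|short plants in row 1| = 3.
The claim requires 15 = 5 × 3 = 15, which holds.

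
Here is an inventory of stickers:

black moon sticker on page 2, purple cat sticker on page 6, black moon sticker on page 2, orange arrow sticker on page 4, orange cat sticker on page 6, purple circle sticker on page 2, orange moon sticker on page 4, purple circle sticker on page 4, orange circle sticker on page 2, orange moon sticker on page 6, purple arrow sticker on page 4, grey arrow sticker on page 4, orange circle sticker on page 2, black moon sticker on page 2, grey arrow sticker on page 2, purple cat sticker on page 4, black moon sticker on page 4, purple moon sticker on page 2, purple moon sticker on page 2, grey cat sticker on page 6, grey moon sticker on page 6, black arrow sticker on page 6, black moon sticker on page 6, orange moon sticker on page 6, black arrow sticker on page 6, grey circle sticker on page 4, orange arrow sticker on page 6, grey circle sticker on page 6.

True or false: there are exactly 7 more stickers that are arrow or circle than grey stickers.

True

stickers that are arrow or circle: 13.
grey stickers: 6.
The claim requires 13 − 6 (= 7) to equal 7, which holds.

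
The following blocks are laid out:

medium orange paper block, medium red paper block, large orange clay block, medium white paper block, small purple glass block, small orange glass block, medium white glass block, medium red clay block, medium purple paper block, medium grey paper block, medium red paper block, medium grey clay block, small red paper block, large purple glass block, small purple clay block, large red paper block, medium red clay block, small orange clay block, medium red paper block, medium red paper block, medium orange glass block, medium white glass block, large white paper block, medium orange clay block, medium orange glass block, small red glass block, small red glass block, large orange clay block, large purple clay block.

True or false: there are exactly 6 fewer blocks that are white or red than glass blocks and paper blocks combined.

There are 14 blocks that are white or red.
glass blocks: 9; paper blocks: 11; combined: 9 + 11 = 20.
The claim requires 20 − 14 (= 6) to equal 6, which holds.

True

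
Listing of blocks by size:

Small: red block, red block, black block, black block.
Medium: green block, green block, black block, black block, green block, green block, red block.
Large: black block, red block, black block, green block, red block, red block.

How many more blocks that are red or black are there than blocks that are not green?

blocks that are red or black: 12.
blocks that are not green: 12.
12 − 12 = 0.

0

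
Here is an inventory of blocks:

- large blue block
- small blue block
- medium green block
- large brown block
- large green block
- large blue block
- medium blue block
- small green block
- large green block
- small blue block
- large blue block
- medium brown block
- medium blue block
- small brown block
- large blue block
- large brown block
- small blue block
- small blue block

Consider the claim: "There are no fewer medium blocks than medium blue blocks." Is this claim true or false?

True

There are 4 medium blocks.
There are 2 medium blue blocks.
The claim requires 4 ≥ 2, which holds.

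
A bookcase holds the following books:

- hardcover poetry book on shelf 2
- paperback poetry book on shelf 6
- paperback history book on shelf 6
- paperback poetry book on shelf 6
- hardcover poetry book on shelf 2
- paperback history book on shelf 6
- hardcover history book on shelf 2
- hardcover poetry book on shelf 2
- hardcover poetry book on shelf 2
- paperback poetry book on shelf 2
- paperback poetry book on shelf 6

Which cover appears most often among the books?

Counts by cover: paperback 6, hardcover 5.
The maximum is 6, held uniquely by paperback.

paperback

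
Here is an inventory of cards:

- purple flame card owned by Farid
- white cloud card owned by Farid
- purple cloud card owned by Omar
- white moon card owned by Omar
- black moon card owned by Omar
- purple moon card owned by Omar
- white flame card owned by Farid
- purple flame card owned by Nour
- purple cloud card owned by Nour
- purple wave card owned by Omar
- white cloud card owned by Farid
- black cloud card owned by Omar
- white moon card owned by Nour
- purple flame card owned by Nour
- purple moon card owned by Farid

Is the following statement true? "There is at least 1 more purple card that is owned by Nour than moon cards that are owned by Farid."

True

|purple cards owned by Nour| = 3.
|moon cards owned by Farid| = 1.
The claim requires 3 − 1 = 2 ≥ 1, which holds.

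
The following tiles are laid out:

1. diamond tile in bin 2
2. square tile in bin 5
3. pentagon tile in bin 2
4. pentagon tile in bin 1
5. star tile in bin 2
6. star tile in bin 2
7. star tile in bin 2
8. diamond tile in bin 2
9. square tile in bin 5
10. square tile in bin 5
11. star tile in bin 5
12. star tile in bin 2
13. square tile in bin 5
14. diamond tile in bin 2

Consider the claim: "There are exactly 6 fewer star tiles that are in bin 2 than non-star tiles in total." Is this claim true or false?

False

star tiles in bin 2: 4.
non-star tiles: 9.
The claim requires 9 − 4 (= 5) to equal 6, which does not hold.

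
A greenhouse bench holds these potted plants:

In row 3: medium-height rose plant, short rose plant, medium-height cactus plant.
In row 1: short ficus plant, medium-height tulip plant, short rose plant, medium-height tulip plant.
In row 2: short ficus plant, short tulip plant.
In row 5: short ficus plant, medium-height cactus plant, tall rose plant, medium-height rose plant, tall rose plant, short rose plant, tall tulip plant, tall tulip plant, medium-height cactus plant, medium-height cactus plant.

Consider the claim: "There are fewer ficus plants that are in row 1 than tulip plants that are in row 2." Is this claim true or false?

False

|ficus plants in row 1| = 1.
|tulip plants in row 2| = 1.
The claim requires 1 < 1, which does not hold.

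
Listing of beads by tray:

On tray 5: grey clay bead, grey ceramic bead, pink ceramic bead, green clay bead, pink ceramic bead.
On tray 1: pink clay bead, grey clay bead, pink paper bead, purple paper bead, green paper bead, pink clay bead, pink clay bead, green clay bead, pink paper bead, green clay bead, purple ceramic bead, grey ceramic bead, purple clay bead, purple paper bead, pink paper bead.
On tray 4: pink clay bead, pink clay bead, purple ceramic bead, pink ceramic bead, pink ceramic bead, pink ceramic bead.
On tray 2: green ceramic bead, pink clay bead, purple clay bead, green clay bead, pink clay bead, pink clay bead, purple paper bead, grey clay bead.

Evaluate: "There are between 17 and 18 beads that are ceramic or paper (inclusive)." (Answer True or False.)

beads that are ceramic or paper: 17.
The claim requires 17 ≤ 17 ≤ 18, which holds.

True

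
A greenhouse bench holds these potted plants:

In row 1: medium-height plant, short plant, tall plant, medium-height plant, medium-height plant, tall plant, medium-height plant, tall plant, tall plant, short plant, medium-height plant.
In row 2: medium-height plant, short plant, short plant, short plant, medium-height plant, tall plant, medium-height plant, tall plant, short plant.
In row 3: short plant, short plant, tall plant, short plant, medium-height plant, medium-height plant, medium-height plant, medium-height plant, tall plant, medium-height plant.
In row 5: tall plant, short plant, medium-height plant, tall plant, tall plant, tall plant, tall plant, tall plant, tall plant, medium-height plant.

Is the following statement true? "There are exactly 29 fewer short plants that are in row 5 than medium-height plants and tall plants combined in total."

True

There is 1 short plant in row 5.
medium-height plants: 15; tall plants: 15; combined: 15 + 15 = 30.
The claim requires 30 − 1 (= 29) to equal 29, which holds.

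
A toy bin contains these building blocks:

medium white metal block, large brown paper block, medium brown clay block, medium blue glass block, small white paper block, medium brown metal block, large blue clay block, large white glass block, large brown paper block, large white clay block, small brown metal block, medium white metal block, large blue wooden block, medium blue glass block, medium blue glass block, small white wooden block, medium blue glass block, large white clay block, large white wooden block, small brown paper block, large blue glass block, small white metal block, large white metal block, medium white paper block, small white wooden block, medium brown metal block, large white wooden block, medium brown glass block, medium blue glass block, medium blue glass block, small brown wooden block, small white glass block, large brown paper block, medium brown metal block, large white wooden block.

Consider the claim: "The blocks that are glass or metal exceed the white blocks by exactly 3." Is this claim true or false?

|blocks that are glass or metal| = 18.
|white blocks| = 15.
The claim requires 18 − 15 (= 3) to equal 3, which holds.

True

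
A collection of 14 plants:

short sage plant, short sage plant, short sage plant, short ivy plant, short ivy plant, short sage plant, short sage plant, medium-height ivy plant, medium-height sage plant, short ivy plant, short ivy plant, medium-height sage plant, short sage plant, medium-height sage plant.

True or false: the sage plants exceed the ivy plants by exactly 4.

True

sage plants: 9.
ivy plants: 5.
The claim requires 9 − 5 (= 4) to equal 4, which holds.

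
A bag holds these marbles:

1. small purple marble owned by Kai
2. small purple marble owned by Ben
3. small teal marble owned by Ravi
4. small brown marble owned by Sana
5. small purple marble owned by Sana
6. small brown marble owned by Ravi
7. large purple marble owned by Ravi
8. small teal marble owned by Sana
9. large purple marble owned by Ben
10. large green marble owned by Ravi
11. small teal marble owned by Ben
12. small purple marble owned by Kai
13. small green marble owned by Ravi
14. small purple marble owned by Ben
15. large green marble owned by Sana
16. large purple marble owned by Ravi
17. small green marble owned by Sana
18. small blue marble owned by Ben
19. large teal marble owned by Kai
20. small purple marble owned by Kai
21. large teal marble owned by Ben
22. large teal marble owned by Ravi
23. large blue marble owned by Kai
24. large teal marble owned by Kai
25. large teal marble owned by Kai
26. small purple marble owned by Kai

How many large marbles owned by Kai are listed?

4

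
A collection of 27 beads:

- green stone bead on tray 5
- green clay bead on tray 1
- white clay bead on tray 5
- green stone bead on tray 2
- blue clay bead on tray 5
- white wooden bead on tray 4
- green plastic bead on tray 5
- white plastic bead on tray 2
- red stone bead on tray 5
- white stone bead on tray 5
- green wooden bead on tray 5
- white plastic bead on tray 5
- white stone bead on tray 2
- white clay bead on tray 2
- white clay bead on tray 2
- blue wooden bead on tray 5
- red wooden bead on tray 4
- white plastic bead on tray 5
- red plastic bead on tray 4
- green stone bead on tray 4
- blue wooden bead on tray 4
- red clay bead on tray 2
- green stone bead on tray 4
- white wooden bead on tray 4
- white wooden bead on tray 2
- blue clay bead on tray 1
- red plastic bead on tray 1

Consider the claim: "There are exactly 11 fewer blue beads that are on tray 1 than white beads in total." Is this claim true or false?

blue beads on tray 1: 1.
white beads: 11.
The claim requires 11 − 1 (= 10) to equal 11, which does not hold.

False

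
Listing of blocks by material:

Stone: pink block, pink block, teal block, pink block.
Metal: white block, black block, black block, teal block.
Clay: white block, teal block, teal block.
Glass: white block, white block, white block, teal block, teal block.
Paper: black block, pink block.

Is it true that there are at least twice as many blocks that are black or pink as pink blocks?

blocks that are black or pink: 7.
pink blocks: 4.
The claim requires 7 ≥ 2 × 4 = 8, which does not hold.

False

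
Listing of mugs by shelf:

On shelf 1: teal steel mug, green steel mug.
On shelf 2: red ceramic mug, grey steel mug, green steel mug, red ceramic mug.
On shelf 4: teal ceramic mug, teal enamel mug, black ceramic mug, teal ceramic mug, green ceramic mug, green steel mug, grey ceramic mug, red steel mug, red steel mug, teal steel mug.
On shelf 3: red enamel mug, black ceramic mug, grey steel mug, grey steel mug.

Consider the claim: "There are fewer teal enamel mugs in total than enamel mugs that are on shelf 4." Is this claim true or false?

|teal enamel mugs| = 1.
|enamel mugs on shelf 4| = 1.
The claim requires 1 < 1, which does not hold.

False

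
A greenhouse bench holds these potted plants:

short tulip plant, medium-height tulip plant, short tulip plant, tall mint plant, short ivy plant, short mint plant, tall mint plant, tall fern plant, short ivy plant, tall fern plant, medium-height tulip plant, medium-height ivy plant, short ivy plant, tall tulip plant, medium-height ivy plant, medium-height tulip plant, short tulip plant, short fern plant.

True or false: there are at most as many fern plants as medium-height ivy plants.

False

fern plants: 3.
medium-height ivy plants: 2.
The claim requires 3 ≤ 2, which does not hold.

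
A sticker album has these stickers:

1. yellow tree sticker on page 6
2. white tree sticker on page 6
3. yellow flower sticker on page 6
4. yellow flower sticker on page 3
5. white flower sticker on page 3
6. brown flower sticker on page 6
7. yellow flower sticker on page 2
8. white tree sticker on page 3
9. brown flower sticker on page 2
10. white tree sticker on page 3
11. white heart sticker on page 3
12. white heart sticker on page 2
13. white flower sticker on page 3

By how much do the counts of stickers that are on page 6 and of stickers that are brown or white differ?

5

stickers on page 6: 4. stickers that are brown or white: 9.
|4 − 9| = 9 − 4 = 5.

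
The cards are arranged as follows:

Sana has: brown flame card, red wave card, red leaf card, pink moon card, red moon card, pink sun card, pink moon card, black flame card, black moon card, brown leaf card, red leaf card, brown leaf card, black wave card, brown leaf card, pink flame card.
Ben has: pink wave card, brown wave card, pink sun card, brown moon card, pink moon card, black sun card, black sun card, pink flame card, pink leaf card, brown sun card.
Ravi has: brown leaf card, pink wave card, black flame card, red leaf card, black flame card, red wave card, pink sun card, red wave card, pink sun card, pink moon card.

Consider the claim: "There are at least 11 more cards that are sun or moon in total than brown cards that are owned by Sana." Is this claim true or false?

False

|cards that are sun or moon| = 14.
|brown cards owned by Sana| = 4.
The claim requires 14 − 4 = 10 ≥ 11, which does not hold.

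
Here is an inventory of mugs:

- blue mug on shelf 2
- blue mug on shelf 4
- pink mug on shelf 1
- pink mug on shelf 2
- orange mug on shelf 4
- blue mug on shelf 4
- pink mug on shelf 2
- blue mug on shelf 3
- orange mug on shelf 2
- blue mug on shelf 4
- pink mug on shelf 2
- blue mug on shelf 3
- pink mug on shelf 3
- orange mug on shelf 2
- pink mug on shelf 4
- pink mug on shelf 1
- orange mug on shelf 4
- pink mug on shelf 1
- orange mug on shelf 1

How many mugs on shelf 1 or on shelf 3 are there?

7

on shelf 1: 4; on shelf 3: 3; together 4 + 3 = 7.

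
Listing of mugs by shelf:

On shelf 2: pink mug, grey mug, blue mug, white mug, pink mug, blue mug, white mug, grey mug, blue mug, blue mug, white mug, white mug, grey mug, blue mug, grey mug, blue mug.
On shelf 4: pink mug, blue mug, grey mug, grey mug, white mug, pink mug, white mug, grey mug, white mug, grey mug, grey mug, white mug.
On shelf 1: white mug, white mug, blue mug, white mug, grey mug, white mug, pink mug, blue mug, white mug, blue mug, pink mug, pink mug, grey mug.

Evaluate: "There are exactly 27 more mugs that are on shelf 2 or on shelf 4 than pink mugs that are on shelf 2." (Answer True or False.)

There are 28 mugs on shelf 2 or on shelf 4.
There are 2 pink mugs on shelf 2.
The claim requires 28 − 2 (= 26) to equal 27, which does not hold.

False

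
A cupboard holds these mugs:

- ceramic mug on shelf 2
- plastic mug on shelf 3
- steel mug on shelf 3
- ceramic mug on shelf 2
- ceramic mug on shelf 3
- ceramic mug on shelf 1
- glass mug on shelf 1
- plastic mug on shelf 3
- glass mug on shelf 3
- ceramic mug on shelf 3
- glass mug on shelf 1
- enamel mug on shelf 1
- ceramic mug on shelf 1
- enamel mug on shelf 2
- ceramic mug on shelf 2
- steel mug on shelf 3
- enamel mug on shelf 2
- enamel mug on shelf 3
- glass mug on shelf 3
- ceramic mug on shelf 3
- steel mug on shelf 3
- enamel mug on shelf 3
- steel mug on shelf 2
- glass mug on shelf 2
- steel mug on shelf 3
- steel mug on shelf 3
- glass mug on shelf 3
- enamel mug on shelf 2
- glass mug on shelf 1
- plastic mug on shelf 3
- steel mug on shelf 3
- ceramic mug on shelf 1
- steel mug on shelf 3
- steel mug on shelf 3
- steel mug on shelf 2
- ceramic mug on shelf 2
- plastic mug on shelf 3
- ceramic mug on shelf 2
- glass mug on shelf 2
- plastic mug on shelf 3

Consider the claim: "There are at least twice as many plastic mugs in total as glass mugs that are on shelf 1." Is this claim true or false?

|plastic mugs| = 5.
|glass mugs on shelf 1| = 3.
The claim requires 5 ≥ 2 × 3 = 6, which does not hold.

False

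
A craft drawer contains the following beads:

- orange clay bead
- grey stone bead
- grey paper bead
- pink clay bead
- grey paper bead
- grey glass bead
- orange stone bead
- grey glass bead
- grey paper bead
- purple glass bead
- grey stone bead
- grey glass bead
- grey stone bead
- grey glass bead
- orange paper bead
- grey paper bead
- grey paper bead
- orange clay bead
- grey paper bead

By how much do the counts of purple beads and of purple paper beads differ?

purple beads: 1. purple paper beads: 0.
|1 − 0| = 1 − 0 = 1.

1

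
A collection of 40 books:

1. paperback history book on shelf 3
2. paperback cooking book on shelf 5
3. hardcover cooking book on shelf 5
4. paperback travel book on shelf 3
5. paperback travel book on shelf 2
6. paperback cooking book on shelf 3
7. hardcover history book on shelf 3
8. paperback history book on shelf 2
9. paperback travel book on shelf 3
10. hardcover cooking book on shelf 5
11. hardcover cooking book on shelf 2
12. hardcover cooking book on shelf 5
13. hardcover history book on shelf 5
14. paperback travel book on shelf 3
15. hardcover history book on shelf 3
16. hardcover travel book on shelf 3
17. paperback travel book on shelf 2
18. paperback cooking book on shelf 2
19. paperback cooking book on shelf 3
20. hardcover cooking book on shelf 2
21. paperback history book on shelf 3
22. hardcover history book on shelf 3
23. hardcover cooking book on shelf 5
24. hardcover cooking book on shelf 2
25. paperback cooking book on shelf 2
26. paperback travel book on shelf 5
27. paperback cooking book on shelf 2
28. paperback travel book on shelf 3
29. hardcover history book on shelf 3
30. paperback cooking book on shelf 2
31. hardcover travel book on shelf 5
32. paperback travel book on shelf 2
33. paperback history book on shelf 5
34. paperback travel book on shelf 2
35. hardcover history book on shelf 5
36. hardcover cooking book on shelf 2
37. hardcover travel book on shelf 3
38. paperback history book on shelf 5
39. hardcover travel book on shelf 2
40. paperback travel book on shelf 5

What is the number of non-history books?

Total books: 40; with the excluded value: 11; remaining 40 − 11 = 29.

29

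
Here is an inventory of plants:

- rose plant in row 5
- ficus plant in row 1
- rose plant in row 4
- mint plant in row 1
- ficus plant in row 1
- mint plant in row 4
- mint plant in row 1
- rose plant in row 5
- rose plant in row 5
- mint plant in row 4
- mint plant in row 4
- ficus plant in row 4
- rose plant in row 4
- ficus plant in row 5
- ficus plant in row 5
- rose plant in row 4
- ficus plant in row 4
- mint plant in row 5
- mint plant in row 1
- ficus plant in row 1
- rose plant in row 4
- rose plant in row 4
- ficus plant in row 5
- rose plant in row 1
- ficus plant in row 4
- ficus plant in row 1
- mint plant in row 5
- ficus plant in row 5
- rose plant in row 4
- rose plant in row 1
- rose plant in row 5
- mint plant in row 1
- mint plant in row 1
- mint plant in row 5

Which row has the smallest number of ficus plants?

Counts by row (restricted to ficus plants): row 1→4, row 5→4, row 4→3.
The minimum is 3, held uniquely by row 4.

row 4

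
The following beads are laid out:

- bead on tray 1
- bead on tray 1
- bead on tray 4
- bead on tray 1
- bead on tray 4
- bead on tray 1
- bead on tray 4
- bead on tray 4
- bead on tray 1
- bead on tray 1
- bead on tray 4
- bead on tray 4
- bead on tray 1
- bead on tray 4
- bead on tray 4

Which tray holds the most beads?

Counts by tray: tray 4→8, tray 1→7.
The maximum is 8, held uniquely by tray 4.

tray 4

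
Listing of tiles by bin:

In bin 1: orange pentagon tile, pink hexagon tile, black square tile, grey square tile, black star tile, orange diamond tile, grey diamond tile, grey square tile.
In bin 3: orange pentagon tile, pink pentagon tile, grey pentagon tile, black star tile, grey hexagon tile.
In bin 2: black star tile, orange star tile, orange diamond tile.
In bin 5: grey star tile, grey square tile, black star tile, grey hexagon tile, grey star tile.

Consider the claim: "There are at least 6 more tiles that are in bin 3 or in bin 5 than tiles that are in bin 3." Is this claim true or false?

False

tiles in bin 3 or in bin 5: 10.
tiles in bin 3: 5.
The claim requires 10 − 5 = 5 ≥ 6, which does not hold.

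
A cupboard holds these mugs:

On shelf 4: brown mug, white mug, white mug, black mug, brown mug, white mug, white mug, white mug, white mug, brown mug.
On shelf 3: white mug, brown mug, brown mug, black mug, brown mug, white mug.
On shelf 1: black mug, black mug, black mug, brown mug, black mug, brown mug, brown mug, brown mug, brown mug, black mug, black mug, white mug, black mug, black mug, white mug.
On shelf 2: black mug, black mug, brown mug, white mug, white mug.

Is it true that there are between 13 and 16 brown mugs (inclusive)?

|brown mugs| = 12.
The claim requires 13 ≤ 12 ≤ 16, which does not hold.

False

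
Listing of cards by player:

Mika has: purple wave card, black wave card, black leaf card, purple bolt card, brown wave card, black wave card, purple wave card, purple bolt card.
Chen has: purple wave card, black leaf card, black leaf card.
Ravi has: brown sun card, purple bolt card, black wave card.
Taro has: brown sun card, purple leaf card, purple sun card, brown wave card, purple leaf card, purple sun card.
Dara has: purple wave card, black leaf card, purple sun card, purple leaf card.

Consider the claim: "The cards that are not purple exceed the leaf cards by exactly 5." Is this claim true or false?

False

cards that are not purple: 11.
leaf cards: 7.
The claim requires 11 − 7 (= 4) to equal 5, which does not hold.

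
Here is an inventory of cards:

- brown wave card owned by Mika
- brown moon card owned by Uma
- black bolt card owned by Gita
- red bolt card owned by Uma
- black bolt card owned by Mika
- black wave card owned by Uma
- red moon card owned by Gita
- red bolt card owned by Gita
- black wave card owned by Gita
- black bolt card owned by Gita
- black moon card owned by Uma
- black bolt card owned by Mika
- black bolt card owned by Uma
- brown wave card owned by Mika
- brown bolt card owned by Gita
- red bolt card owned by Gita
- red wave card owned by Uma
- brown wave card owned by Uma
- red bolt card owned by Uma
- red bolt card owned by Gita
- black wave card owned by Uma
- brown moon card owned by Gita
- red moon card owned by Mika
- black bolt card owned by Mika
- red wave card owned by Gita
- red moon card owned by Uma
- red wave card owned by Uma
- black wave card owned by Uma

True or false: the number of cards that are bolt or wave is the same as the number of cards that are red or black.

True

There are 22 cards that are bolt or wave.
There are 22 cards that are red or black.
The claim requires 22 = 22, which holds.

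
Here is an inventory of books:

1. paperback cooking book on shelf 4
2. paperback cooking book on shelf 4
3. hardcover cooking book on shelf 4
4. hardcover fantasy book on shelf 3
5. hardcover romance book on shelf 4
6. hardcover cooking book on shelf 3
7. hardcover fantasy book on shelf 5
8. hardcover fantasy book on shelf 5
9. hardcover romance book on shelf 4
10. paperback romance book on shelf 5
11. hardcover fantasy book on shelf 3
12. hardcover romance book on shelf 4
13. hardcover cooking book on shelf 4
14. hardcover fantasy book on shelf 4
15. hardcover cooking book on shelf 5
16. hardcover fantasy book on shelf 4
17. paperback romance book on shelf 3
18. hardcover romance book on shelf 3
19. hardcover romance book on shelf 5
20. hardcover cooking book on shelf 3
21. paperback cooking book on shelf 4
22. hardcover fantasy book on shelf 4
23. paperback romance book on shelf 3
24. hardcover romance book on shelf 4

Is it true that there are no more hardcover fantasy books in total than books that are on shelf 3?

There are 7 hardcover fantasy books.
There are 7 books on shelf 3.
The claim requires 7 ≤ 7, which holds.

True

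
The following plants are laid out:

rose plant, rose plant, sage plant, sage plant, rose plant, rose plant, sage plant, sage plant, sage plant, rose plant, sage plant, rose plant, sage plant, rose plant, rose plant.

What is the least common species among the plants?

sage

Counts by species: rose 8, sage 7.
The minimum is 7, held uniquely by sage.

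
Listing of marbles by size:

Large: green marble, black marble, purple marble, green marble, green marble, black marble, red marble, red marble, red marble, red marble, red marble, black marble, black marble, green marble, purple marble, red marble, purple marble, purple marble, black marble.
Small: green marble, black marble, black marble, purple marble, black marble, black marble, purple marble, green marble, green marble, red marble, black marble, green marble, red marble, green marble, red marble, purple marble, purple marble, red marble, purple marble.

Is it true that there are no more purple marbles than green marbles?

|purple marbles| = 9.
|green marbles| = 9.
The claim requires 9 ≤ 9, which holds.

True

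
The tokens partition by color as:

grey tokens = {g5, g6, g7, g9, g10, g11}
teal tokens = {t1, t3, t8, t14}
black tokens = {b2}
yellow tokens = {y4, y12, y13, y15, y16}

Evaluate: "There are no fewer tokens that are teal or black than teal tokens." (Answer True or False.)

There are 5 tokens that are teal or black.
There are 4 teal tokens.
The claim requires 5 ≥ 4, which holds.

True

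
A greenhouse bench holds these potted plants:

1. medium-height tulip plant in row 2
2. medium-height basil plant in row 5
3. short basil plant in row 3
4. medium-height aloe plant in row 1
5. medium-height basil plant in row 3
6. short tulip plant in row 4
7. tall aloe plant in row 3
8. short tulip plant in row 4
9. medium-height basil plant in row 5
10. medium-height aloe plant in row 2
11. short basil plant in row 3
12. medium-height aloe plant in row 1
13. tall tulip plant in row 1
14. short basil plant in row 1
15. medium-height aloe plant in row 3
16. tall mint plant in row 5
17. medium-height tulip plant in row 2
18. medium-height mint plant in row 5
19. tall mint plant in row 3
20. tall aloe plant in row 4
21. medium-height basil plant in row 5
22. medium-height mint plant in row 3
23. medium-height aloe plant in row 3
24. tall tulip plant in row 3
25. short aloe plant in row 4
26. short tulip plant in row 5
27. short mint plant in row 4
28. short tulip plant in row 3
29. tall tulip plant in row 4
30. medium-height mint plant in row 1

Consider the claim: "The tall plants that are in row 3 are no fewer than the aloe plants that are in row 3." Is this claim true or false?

There are 3 tall plants in row 3.
There are 3 aloe plants in row 3.
The claim requires 3 ≥ 3, which holds.

True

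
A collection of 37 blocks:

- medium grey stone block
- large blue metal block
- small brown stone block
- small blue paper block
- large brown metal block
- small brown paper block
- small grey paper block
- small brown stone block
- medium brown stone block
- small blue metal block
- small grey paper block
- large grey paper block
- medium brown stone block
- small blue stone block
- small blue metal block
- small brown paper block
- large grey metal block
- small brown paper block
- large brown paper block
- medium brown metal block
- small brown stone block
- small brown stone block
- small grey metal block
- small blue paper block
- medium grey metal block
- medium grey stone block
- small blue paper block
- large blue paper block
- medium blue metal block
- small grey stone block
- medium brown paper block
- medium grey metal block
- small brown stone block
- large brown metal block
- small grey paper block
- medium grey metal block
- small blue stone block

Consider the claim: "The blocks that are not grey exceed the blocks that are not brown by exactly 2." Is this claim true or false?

False

There are 25 blocks that are not grey.
There are 22 blocks that are not brown.
The claim requires 25 − 22 (= 3) to equal 2, which does not hold.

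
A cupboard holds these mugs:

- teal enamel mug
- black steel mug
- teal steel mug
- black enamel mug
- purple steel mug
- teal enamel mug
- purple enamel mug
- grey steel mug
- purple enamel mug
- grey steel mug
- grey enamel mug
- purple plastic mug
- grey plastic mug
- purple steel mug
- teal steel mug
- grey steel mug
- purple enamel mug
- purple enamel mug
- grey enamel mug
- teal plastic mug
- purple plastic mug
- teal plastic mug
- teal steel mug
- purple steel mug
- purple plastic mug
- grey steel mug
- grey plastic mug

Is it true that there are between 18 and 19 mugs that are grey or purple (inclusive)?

mugs that are grey or purple: 18.
The claim requires 18 ≤ 18 ≤ 19, which holds.

True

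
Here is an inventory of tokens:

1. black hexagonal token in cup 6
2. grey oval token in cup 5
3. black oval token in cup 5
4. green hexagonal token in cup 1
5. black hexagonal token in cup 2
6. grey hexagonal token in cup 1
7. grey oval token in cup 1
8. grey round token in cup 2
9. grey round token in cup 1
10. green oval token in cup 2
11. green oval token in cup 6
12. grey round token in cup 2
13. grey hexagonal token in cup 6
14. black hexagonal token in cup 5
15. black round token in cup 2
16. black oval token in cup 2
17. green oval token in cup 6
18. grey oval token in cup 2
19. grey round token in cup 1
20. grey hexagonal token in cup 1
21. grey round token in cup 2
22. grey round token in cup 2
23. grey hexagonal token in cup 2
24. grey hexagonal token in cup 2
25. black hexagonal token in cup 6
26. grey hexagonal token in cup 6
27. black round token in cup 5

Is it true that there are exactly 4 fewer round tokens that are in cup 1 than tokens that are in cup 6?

True

|round tokens in cup 1| = 2.
|tokens in cup 6| = 6.
The claim requires 6 − 2 (= 4) to equal 4, which holds.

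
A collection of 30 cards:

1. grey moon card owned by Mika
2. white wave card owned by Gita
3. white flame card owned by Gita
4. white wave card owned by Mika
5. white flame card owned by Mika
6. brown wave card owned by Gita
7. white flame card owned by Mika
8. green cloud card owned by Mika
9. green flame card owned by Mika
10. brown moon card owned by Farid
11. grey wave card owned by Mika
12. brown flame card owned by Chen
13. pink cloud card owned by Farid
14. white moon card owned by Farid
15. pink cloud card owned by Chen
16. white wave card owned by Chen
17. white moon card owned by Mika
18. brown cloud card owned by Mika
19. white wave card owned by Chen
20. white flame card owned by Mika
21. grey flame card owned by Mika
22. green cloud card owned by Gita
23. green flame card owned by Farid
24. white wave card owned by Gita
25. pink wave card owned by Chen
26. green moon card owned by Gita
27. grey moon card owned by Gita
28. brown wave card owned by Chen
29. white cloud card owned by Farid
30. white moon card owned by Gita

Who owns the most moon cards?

Counts by player (restricted to moon cards): Gita→3, Farid→2, Mika→2, Chen→0.
The maximum is 3, held uniquely by Gita.

Gita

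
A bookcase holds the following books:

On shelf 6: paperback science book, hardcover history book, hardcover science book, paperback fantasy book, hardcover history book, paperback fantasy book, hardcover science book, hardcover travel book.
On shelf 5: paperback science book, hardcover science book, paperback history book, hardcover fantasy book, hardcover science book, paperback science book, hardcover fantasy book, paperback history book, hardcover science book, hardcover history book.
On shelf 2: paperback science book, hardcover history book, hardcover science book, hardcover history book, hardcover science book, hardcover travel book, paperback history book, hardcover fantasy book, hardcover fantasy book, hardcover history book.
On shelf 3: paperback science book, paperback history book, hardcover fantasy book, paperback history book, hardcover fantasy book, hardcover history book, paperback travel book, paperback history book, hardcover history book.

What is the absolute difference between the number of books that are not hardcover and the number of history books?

0

books that are not hardcover: 14. history books: 14.
|14 − 14| = 14 − 14 = 0.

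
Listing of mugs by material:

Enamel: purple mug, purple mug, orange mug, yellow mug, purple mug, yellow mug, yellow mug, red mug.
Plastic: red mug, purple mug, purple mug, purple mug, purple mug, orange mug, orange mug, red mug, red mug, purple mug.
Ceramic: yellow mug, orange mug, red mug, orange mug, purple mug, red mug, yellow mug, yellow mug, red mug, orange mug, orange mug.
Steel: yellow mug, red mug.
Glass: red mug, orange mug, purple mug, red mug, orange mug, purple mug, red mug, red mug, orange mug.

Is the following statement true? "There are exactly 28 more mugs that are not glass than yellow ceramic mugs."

True

|mugs that are not glass| = 31.
|yellow ceramic mugs| = 3.
The claim requires 31 − 3 (= 28) to equal 28, which holds.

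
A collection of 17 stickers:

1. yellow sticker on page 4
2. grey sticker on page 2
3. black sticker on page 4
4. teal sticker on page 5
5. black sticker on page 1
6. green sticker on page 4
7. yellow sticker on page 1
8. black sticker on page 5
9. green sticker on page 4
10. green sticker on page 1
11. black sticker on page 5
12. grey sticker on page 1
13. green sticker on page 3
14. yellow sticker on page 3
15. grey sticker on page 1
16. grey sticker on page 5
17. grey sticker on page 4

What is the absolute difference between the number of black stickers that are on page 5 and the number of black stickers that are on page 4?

black stickers on page 5: 2. black stickers on page 4: 1.
|2 − 1| = 2 − 1 = 1.

1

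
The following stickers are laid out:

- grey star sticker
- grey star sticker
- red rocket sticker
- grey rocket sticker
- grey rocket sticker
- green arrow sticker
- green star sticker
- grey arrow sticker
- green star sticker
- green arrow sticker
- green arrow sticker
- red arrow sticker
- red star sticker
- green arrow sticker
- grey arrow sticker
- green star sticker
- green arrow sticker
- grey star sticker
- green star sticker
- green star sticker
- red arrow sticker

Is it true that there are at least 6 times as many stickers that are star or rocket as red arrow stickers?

True

There are 12 stickers that are star or rocket.
There are 2 red arrow stickers.
The claim requires 12 ≥ 6 × 2 = 12, which holds.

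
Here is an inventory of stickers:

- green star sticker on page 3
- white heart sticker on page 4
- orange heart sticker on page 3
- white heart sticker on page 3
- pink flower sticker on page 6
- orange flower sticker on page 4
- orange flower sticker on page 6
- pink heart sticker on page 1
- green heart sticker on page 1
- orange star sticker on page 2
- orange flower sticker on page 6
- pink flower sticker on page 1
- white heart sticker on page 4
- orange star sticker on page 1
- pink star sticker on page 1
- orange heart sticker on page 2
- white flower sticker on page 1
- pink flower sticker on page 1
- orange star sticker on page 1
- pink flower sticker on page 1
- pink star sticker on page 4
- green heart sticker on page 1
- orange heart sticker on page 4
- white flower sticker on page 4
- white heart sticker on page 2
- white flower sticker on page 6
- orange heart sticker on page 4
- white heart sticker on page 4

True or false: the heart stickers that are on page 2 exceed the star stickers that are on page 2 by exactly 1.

True

|heart stickers on page 2| = 2.
|star stickers on page 2| = 1.
The claim requires 2 − 1 (= 1) to equal 1, which holds.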